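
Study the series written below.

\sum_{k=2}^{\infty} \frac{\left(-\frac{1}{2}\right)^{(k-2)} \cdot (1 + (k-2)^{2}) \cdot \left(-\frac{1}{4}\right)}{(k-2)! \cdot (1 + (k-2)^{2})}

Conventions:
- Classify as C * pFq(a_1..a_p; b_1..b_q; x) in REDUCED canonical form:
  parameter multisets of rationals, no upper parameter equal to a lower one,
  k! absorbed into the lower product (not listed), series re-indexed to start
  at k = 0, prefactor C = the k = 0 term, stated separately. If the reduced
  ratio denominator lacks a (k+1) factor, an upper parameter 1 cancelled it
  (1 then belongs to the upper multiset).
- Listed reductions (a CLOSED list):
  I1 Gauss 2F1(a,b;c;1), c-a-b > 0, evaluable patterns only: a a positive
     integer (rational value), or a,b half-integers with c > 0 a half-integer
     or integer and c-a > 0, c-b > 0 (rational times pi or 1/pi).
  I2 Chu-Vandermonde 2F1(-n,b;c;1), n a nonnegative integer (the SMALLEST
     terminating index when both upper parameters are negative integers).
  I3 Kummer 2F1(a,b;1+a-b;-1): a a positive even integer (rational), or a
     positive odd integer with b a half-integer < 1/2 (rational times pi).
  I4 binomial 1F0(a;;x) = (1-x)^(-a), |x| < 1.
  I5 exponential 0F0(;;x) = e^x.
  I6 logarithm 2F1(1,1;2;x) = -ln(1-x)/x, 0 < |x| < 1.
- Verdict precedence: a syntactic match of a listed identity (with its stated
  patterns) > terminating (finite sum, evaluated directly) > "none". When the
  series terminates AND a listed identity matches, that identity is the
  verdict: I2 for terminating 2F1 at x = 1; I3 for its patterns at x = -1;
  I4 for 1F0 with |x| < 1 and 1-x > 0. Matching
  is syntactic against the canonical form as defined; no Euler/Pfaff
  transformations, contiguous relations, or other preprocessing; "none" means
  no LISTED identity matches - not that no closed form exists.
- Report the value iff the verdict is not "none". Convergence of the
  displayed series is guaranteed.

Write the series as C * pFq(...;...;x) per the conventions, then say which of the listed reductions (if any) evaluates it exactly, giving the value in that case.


First insight: from the first term -\frac{1}{4}: the factor k^2 + 1 cancels (top and bottom), leaving C = -1/4.
Step ratio: r(k) = -\frac{1}{2} * 1 / [(k+1)] ; factor over Q: parameters, x = -\frac{1}{2}, and C = -\frac{1}{4}.

x = -\frac{1}{2} here; the reduced form reads 0F0, upper {-}, lower {-}, C = -\frac{1}{4}. Verdict (x = -\frac{1}{2}): exponential (I5) applies (the 0F0 exponential series at x = -\frac{1}{2}). Sum: \left(-\frac{1}{4}\right) \cdot e^{-\frac{1}{2}}.


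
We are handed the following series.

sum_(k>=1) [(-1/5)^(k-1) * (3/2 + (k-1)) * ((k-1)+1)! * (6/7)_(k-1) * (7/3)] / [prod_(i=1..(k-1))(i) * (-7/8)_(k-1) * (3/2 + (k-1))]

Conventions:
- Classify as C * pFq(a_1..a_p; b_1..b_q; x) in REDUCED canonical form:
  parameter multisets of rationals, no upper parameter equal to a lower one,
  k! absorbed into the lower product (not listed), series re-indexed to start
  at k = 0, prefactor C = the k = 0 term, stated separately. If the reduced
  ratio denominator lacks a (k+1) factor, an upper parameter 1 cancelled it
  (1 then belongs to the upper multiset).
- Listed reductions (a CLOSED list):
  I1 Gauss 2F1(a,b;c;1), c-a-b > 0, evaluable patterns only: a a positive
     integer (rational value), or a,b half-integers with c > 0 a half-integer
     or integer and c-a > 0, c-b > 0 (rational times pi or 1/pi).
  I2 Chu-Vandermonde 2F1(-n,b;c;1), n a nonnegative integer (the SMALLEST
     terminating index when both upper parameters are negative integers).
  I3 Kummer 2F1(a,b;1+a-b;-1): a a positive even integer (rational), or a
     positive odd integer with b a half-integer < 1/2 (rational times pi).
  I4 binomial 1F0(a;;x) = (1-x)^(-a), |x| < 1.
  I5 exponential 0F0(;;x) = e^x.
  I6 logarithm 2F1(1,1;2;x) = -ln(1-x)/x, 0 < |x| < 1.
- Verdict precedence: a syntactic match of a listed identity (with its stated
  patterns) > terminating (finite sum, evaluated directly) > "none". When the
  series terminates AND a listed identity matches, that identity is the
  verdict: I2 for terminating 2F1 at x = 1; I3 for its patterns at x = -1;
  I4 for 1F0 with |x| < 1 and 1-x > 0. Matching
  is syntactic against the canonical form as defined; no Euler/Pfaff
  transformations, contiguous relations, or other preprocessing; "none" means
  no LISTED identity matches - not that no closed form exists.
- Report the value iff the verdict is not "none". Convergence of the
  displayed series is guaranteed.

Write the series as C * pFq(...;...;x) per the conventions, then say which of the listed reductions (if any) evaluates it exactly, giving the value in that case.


Structural cue: with t_0 = 7/3, k + 3/2 divides numerator and denominator alike; prefactor 7/3 after cancelling.
Term ratio: r(k) = (-1/5) * (k+6/7) (k+2) / [(k-7/8) (k+1)] ; factor over Q: parameters, x = (-1/5), and C = 7/3.

This is 7/3 * 2F1(6/7, 2; -7/8; -1/5) in reduced canonical form. Verdict: none - at argument -1/5 the multisets {6/7, 2} ; {-7/8} match no listed identity.


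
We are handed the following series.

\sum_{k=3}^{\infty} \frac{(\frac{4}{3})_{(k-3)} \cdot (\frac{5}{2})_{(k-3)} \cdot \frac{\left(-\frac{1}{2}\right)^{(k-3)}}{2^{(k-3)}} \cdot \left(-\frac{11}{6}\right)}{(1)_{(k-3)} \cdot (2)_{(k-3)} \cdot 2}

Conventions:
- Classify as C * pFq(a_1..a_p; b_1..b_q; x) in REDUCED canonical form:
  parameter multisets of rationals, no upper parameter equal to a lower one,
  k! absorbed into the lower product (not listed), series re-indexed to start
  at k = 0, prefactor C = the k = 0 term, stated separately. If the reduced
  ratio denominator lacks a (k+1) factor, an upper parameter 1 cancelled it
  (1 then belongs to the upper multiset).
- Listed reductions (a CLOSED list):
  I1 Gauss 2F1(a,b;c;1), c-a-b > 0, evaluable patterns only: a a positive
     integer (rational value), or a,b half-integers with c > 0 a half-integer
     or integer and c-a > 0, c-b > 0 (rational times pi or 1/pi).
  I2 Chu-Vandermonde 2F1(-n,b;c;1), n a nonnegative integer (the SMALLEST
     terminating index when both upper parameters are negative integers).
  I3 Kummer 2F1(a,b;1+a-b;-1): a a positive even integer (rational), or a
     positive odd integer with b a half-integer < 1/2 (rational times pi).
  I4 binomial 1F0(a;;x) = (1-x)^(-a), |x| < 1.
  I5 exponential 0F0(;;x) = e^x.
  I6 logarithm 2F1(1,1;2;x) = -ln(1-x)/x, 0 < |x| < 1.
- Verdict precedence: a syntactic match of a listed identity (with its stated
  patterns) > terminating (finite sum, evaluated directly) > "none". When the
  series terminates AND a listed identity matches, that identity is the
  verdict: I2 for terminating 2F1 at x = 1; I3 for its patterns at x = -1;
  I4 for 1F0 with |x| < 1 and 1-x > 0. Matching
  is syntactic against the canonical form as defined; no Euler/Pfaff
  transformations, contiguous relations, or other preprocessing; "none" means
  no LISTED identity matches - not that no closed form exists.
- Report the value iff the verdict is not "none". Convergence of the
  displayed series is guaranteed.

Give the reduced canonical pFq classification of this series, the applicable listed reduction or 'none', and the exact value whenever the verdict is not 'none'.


Classification (C = -\frac{11}{12}): 2F1 with upper {\frac{4}{3}, \frac{5}{2}}, lower {2}, argument x = -\frac{1}{4}. Verdict: none (x = -\frac{1}{4}): each listed identity misses the multisets {\frac{4}{3}, \frac{5}{2}} ; {2}.

The tell: x = -\frac{1}{4} and the two k-th powers (C = -11/12, x = -1/4) combine into one argument.
Consecutive-term ratio: r(k) = -\frac{1}{4} * (k+\frac{4}{3}) (k+\frac{5}{2}) / [(k+2) (k+1)] - rational in k. x = -\frac{1}{4}; t_0 = -\frac{11}{12}; negate the roots.


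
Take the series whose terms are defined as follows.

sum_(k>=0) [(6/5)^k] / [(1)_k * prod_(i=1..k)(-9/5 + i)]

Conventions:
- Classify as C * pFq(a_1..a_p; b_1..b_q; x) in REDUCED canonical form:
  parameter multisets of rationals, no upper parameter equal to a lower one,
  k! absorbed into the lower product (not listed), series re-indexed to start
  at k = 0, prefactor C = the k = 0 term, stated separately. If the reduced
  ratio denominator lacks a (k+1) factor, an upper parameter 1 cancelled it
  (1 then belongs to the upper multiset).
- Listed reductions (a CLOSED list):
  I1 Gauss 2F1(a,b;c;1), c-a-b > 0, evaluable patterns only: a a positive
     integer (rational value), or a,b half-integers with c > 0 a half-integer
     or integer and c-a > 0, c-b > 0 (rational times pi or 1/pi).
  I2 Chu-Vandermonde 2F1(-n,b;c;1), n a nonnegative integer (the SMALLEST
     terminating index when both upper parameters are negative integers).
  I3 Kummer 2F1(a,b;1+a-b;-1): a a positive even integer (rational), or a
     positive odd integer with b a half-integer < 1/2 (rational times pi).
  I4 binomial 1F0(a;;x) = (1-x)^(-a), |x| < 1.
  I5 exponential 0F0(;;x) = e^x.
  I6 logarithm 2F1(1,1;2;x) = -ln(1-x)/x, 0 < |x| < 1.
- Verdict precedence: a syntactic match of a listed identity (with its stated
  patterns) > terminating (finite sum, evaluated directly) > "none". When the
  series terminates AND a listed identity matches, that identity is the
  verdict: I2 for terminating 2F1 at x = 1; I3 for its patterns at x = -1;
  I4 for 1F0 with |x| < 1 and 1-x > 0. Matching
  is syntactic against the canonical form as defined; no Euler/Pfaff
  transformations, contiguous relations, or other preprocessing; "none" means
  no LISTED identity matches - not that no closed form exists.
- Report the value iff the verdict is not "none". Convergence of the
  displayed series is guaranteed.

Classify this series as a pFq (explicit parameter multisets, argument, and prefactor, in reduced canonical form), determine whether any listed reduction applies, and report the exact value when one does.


Canonical form: C = 1 times 0F1 with upper {-}, lower {-4/5}, x = 6/5. Verdict: none - at argument 6/5 the multisets {-} ; {-4/5} match no listed identity.

Structural cue: x = (6/5) and (1)_k (C = 1) is k! itself.
Term ratio: r(k) = (6/5) * 1 / [(k-4/5) (k+1)] - rational in k. x = (6/5); t_0 = 1; negate the roots.


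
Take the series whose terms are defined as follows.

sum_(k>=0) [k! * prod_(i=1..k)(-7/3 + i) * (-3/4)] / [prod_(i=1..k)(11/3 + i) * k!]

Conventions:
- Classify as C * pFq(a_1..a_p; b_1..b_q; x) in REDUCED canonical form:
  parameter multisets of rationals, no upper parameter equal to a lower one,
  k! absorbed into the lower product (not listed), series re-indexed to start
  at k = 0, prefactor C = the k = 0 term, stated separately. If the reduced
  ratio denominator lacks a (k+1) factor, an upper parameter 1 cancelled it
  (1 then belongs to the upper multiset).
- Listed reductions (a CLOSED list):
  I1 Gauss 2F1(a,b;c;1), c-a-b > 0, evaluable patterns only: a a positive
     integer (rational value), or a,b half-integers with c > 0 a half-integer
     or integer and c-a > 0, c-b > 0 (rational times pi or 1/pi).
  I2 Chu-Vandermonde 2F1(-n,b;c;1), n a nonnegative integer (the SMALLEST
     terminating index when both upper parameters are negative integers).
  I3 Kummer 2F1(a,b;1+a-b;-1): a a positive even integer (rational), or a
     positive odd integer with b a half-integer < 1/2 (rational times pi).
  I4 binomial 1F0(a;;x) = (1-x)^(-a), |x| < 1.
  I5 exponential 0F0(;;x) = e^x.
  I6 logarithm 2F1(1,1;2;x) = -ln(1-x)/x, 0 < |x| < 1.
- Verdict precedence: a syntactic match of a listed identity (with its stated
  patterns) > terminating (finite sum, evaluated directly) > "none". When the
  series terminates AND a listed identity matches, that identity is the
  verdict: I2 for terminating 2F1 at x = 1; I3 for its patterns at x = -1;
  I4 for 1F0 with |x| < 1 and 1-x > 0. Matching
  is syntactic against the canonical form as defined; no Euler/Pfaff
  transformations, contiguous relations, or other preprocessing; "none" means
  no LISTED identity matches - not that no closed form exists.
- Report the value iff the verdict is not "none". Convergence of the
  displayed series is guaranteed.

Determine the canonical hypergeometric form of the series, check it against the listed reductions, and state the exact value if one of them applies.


Classification (C = -3/4): 2F1 with upper {-4/3, 1}, lower {14/3}, argument x = 1. Verdict (x = 1): Gauss's theorem (I1) applies (x = 1: the Gamma ratio telescopes since c-a-b = 5 > 0 and a = 1 in Z>0). Value: -11/20.

The tell: t_0 being -3/4, the factorial ratio (C = -3/4, x = 1) (k+a-1)!/(a-1)! is a rising factorial (a)_k.
Step ratio: r(k) = 1 * (k-4/3) (k+1) / [(k+14/3) (k+1)] - poly over poly, x = 1 from leading terms; C = -3/4 at k = 0.


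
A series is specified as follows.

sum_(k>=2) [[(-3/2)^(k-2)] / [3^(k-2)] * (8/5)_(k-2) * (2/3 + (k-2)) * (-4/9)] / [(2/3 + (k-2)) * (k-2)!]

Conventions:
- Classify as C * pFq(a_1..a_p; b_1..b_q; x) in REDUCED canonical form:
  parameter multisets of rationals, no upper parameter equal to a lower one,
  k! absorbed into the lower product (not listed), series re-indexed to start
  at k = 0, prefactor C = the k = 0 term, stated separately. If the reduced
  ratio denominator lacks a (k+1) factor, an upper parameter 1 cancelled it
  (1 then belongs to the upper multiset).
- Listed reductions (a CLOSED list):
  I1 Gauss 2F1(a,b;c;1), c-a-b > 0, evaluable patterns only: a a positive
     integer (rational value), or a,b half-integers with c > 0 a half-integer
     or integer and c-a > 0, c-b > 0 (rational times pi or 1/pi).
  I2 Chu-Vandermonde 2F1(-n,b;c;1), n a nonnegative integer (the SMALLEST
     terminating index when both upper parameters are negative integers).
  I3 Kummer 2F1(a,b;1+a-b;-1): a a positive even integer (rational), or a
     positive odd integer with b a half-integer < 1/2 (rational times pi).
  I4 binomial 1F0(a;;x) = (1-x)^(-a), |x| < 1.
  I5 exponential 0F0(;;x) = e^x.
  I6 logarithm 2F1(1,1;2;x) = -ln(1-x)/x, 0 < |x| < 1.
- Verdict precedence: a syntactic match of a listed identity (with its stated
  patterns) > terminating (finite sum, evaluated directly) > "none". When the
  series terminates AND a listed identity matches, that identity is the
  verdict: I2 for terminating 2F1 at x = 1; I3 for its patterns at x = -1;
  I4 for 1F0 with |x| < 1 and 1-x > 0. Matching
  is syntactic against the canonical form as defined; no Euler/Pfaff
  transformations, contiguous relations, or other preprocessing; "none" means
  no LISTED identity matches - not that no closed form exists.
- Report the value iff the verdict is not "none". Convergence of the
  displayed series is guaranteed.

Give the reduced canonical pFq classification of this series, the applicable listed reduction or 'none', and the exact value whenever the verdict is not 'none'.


Reduced: x = -1/2, 1F0, upper = {8/5}, lower = {-}, C = -4/9. Verdict: binomial (I4) matches (the 1F0 binomial series: exponent -8/5, x = -1/2). Sum: (-4/9) * (3/2)^(-8/5).

Key step: t_0 being -4/9, the factor k + 2/3 cancels (top and bottom), leaving C = -4/9.
Ratio: r(k) = (-1/2) * (k+8/5) / [(k+1)] ; factor over Q: parameters, x = (-1/2), and C = -4/9.


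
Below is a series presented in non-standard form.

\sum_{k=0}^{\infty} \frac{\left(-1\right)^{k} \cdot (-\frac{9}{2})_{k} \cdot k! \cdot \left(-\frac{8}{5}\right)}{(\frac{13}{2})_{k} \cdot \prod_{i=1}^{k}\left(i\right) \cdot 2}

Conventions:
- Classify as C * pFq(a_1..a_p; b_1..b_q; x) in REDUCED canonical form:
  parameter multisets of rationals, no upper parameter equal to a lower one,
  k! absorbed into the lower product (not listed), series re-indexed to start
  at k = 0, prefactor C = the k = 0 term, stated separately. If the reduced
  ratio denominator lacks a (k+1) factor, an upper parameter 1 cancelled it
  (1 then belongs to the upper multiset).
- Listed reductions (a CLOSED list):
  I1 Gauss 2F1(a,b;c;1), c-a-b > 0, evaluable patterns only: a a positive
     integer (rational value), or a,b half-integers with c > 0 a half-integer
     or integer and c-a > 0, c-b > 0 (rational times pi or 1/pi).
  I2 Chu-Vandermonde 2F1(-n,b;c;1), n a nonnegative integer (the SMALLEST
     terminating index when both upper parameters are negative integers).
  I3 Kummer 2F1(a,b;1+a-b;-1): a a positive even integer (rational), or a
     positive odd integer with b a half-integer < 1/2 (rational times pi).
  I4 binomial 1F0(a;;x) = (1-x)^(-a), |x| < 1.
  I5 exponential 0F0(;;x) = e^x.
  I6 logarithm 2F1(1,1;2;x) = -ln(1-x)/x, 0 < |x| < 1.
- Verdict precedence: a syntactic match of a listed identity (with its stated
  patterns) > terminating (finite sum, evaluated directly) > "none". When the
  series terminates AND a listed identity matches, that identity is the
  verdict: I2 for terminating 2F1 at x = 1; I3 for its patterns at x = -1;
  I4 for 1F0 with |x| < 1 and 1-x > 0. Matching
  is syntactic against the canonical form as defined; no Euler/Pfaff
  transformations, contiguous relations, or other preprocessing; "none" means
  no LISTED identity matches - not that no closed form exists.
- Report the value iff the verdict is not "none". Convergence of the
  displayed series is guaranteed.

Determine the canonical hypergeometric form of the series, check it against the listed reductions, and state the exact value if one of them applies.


First insight: t_0 being -\frac{4}{5}, the factorial ratio (C = -4/5) (k+a-1)!/(a-1)! is a rising factorial (a)_k.
Adjacent-term ratio: r(k) = -1 * (k-\frac{9}{2}) (k+1) / [(k+\frac{13}{2}) (k+1)] - rational in k, leading ratio -1; with t_0 = -\frac{4}{5}, classification follows.

This is -\frac{4}{5} * 2F1(-\frac{9}{2}, 1; \frac{13}{2}; -1) in reduced canonical form. Verdict: Kummer (I3) matches (x = -1; c = \frac{13}{2} equals 1+a-b for upper {-\frac{9}{2}, 1}: listed pattern). Sum: \left(-\frac{693}{1280}\right) \cdot \pi.


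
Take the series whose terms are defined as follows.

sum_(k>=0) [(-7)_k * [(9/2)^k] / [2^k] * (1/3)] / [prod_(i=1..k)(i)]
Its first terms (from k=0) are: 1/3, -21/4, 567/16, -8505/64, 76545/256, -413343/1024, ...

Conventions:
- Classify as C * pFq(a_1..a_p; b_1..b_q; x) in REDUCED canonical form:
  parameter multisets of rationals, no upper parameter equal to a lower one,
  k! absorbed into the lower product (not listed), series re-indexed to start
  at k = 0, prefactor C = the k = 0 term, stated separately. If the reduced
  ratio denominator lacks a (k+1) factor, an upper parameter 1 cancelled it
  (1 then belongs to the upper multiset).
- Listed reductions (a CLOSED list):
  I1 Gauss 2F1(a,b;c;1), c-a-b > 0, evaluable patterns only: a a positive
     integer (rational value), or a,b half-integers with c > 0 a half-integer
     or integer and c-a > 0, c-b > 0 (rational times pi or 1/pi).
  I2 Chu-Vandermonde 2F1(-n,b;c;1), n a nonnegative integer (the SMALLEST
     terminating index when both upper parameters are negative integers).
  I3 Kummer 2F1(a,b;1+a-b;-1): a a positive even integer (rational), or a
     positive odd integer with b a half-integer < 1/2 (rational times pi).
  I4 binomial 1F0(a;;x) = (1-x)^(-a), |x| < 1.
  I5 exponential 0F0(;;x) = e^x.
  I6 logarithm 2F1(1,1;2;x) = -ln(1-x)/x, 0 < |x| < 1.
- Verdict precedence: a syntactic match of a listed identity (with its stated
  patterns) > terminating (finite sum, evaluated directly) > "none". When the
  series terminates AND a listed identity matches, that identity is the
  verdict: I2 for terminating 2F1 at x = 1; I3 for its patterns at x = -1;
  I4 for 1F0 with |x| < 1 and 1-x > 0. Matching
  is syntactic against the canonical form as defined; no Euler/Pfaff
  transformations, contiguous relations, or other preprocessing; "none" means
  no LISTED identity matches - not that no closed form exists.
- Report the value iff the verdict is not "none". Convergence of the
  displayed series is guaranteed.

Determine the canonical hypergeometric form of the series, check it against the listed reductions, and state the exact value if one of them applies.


The series (x = 9/4) is 1F0: upper {-7}, lower {-}, prefactor 1/3. Verdict: terminating - the sum ends at index 7 because -7 is a negative integer; exact evaluation follows. Hence: -78125/49152.

Structural cue: x = (9/4) and the product of the first k integers (C = 1/3) is k!.
Ratio: r(k) = (9/4) * (k-7) / [(k+1)] - poly over poly, x = (9/4) from leading terms; C = 1/3 at k = 0.


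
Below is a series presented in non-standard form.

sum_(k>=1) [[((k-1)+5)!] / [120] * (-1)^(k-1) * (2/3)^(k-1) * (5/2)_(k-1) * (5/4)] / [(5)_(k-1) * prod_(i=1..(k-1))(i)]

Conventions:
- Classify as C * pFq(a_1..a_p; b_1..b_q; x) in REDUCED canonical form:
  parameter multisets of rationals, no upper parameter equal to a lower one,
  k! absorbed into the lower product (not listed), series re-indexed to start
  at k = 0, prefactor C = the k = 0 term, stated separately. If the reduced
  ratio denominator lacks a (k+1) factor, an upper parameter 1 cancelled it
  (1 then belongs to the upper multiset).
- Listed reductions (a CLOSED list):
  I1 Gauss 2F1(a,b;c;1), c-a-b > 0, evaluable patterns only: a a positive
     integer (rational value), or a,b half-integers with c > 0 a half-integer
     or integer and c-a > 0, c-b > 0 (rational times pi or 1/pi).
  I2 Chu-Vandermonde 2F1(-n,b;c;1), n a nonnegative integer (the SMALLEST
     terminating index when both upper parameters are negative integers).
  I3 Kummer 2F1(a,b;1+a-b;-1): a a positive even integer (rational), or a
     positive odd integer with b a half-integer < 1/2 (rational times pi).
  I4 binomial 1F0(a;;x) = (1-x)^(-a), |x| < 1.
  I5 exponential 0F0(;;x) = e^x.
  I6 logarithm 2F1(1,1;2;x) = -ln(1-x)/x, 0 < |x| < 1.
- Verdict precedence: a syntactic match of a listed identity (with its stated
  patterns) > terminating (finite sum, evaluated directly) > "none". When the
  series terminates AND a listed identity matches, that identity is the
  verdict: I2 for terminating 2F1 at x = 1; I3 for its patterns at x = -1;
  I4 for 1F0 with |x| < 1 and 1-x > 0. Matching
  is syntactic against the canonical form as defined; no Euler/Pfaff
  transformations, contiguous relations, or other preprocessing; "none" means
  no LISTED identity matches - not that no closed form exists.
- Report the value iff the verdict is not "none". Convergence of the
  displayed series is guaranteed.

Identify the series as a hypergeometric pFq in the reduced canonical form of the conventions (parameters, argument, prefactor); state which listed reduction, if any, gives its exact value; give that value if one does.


Classification (C = 5/4): 2F1 with upper {5/2, 6}, lower {5}, argument x = -2/3. Verdict: none. A 2F1 with upper {5/2, 6} fits none of I1-I6 at x = -2/3; the sum runs forever.

The tell: x = (-2/3) and the product of the first k integers (prefactor 5/4) is k!.
Ratio: r(k) = (-2/3) * (k+5/2) (k+6) / [(k+5) (k+1)] - rational; roots negated = parameters, x = (-2/3), C = 5/4.


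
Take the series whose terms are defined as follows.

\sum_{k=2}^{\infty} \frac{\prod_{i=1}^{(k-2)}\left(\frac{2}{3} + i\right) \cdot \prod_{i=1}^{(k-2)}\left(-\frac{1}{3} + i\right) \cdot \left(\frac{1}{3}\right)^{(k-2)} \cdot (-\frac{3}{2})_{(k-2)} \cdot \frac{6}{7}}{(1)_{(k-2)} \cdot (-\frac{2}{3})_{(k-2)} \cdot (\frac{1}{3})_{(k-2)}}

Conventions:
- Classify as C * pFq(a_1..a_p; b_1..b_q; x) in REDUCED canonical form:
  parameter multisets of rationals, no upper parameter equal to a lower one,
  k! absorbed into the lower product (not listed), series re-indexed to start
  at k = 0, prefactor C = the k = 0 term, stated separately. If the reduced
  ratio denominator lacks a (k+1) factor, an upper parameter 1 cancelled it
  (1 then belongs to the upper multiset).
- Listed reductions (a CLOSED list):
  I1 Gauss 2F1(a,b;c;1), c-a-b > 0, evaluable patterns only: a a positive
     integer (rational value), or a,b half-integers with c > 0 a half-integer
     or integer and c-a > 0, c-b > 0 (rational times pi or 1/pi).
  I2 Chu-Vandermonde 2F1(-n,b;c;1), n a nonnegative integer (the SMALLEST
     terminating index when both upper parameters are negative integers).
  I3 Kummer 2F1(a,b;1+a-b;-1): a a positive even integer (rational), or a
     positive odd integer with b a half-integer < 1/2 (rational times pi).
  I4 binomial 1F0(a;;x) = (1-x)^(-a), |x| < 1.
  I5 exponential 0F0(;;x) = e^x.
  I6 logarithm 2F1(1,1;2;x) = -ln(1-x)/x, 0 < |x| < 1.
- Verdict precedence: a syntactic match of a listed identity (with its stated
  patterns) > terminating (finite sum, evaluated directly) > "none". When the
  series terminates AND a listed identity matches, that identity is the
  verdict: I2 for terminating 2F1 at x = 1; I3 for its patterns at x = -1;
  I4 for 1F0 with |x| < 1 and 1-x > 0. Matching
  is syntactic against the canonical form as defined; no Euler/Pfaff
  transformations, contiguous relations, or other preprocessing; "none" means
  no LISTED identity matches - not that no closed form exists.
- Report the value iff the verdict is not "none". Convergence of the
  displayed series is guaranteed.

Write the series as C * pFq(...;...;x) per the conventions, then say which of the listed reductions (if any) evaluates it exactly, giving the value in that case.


Key observation: from the first term \frac{6}{7}: (1)_k (C = 6/7, x = 1/3) is k! itself.
Ratio: r(k) = \frac{1}{3} * (k-\frac{3}{2}) (k+\frac{2}{3}) (k+\frac{5}{3}) / [(k-\frac{2}{3}) (k+\frac{1}{3}) (k+1)] - poly over poly, x = \frac{1}{3} from leading terms; C = \frac{6}{7} at k = 0.

With C = \frac{6}{7}: the canonical form is 3F2(-\frac{3}{2}, \frac{2}{3}, \frac{5}{3}; -\frac{2}{3}, \frac{1}{3}; \frac{1}{3}). Verdict: none. Every listed pattern misses the 3F2 form at \frac{1}{3}, upper {-\frac{3}{2}, \frac{2}{3}, \frac{5}{3}}.


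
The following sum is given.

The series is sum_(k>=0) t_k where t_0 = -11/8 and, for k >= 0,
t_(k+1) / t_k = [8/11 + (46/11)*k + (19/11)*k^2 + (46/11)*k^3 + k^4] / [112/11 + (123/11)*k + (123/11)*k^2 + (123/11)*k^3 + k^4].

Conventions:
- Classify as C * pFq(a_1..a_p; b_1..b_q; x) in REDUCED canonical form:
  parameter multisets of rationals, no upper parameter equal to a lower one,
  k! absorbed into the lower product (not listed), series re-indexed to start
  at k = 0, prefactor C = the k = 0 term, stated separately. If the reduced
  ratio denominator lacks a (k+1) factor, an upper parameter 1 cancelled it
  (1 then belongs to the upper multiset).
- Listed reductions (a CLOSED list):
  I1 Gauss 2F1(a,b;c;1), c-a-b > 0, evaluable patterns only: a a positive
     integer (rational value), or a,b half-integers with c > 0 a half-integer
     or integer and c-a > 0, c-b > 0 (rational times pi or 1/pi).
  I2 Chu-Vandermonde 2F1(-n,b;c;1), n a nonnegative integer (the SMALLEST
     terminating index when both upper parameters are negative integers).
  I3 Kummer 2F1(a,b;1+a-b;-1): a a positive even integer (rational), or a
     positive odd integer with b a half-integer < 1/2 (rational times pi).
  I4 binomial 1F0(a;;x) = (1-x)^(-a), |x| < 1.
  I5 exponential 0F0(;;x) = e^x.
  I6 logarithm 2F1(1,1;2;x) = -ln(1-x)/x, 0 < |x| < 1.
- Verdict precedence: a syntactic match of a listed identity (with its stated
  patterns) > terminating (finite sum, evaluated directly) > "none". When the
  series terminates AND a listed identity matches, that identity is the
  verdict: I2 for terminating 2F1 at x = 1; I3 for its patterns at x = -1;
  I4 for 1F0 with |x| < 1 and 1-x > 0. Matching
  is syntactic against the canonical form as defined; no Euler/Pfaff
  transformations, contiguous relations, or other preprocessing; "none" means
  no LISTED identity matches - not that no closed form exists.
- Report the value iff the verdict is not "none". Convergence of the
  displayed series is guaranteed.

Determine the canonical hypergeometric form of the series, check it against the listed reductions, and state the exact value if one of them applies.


With C = -11/8: the canonical form is 2F1(2/11, 4; 112/11; 1). Verdict: this is Gauss (I1, integer-parameter pattern) (x = 1: the Gamma ratio telescopes since c-a-b = 6 > 0 and a = 4 in Z>0). Value: -678215/447216.

Key step: x = 1 and factor the ratio over Q (prefactor -11/8): negated roots = parameters.
Term ratio: r(k) = 1 * (k+2/11) (k+4) / [(k+112/11) (k+1)] - rational in k, leading ratio 1; with t_0 = -11/8, classification follows.


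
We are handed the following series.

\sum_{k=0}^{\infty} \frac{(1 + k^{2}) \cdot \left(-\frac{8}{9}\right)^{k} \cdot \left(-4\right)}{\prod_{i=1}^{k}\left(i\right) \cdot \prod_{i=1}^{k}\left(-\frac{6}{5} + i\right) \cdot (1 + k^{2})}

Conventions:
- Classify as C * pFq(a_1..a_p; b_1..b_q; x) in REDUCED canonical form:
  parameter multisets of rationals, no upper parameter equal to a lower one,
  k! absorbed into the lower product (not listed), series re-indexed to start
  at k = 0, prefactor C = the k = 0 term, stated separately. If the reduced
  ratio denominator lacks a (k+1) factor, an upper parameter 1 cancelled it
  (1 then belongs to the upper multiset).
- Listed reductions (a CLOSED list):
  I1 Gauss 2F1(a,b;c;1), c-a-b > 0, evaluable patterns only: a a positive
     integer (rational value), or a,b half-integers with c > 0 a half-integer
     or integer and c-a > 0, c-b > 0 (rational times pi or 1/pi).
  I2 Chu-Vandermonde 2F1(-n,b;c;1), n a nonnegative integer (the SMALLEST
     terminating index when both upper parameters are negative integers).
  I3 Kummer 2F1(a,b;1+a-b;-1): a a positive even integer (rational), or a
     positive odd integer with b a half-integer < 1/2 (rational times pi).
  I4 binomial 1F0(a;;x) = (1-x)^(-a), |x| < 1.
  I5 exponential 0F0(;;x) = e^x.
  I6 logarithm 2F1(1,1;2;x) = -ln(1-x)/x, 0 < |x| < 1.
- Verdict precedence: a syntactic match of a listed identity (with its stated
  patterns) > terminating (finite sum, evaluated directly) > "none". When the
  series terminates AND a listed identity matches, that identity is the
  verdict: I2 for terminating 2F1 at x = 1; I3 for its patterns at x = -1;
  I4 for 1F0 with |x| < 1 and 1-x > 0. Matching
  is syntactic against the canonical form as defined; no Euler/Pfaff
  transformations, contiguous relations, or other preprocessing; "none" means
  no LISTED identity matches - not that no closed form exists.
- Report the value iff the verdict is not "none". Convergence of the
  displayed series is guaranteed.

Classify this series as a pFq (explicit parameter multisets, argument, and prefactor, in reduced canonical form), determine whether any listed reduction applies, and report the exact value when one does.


x = -\frac{8}{9} here; the reduced form reads 0F1, upper {-}, lower {-\frac{1}{5}}, C = -4. Verdict: no listed reduction: x = -\frac{8}{9} and upper {-} fail every I1-I6 pattern.

The tell: with t_0 = -4, striking the common factor k^2 + 1 reduces the term (prefactor -4).
Step ratio: r(k) = -\frac{8}{9} * 1 / [(k-\frac{1}{5}) (k+1)] - rational; roots negated = parameters, x = -\frac{8}{9}, C = -4.


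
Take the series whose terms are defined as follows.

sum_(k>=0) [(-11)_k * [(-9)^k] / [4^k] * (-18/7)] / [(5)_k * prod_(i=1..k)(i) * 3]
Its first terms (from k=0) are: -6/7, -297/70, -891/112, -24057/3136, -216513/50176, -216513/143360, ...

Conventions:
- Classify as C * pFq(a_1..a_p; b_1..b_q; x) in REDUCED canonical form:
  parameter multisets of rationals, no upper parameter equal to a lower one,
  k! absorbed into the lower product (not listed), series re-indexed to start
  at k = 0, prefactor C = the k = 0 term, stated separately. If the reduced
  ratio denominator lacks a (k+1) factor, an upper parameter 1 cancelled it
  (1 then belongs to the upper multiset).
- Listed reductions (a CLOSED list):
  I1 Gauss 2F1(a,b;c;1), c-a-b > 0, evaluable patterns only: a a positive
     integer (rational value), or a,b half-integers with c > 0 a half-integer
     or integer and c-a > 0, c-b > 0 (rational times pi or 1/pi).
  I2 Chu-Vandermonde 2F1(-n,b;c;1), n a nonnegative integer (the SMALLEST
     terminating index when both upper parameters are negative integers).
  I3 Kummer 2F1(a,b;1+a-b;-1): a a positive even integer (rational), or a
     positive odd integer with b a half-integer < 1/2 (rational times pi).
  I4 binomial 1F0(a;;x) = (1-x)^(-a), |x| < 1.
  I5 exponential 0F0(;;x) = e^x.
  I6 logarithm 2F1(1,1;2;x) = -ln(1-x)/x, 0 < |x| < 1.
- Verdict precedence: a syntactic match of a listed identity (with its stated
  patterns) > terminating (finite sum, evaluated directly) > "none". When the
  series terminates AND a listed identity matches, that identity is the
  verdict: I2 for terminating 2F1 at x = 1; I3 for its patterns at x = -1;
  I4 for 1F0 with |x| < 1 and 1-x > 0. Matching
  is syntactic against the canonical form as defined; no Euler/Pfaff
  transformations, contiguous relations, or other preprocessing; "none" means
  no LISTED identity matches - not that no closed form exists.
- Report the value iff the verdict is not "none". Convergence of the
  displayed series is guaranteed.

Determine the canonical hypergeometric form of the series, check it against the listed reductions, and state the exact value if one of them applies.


First insight: t_0 being -6/7, the constant factors (C = -6/7, x = -9/4) combine into one prefactor.
Adjacent-term ratio: r(k) = (-9/4) * (k-11) / [(k+5) (k+1)] - poly over poly, x = (-9/4) from leading terms; C = -6/7 at k = 0.

Reduced: x = -9/4, 1F1, upper = {-11}, lower = {5}, C = -6/7. Verdict: terminating at k = 11: the factor (-11)_k kills every later term; summing the 12 survivors is exact. Value: -88697155985466429/3291622670336000.


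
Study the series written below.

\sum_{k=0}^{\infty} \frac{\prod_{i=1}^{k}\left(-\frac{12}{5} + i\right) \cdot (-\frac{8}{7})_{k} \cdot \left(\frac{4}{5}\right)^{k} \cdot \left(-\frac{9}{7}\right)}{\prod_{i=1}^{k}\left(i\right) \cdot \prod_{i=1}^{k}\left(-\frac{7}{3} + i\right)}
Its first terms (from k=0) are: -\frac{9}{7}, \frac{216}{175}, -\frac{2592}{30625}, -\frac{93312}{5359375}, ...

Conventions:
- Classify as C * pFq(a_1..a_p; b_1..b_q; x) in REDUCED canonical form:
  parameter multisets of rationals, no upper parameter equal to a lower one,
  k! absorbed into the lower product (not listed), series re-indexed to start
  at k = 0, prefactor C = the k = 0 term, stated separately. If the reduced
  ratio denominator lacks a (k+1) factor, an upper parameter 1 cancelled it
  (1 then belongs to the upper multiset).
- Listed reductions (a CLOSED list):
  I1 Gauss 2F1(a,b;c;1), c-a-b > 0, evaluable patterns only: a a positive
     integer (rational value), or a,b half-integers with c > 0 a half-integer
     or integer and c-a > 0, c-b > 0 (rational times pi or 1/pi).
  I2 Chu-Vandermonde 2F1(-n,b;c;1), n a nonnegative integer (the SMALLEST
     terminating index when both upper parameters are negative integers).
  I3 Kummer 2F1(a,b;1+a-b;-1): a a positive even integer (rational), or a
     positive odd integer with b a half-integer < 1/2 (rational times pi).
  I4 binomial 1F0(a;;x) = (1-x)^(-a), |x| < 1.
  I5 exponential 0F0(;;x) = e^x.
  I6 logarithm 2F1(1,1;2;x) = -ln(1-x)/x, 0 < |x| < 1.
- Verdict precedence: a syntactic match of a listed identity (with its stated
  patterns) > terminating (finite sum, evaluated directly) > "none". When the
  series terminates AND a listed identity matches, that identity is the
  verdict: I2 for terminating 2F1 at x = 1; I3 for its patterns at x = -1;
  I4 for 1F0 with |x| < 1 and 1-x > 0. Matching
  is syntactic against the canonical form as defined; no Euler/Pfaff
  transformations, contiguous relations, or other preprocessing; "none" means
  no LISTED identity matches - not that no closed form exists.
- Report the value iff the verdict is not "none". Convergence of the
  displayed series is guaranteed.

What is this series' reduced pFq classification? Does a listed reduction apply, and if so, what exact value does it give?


x = \frac{4}{5} here; the reduced form reads 2F1, upper {-\frac{7}{5}, -\frac{8}{7}}, lower {-\frac{4}{3}}, C = -\frac{9}{7}. Verdict: none. Every listed pattern misses the 2F1 form at \frac{4}{5}, upper {-\frac{7}{5}, -\frac{8}{7}}.

The tell: t_0 = -\frac{9}{7} here, and the running product (C = -9/7) telescopes to a rising factorial.
Consecutive-term ratio: r(k) = \frac{4}{5} * (k-\frac{7}{5}) (k-\frac{8}{7}) / [(k-\frac{4}{3}) (k+1)] - rational; roots negated = parameters, x = \frac{4}{5}, C = -\frac{9}{7}.


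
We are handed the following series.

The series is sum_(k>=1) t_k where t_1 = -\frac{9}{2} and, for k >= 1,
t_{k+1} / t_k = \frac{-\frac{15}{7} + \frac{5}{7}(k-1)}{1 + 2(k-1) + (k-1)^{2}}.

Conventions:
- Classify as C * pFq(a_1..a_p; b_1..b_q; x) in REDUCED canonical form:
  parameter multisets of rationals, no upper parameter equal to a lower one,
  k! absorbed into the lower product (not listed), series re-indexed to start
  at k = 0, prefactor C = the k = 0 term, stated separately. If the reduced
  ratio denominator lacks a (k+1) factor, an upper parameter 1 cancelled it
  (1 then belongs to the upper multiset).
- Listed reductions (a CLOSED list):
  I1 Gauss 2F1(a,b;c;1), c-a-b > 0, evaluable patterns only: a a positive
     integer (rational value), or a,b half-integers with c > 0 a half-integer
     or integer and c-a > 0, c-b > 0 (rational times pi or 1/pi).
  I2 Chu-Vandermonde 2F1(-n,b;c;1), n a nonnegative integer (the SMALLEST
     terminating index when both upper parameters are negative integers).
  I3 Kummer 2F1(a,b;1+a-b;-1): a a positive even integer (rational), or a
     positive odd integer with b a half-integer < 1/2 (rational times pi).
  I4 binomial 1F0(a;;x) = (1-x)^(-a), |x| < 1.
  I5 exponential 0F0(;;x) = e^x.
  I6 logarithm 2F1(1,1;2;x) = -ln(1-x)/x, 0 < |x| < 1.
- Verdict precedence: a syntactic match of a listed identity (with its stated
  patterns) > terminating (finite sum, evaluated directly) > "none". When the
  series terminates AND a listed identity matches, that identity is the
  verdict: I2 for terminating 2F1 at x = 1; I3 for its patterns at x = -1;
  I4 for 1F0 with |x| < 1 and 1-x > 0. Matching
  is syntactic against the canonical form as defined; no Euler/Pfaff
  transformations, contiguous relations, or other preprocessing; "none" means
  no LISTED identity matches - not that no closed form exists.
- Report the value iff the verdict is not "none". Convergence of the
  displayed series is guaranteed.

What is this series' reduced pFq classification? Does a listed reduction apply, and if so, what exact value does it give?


Classification (C = -\frac{9}{2}): 1F1 with upper {-3}, lower {1}, argument x = \frac{5}{7}. Verdict: terminating (-3 upstairs). 4 nonzero terms in all; added directly. Its exact value is \frac{1353}{686}.

Structural cue: from the first term -\frac{9}{2}: roots of the ratio polynomials (prefactor -9/2) are the negated parameters.
Ratio: r(k) = \frac{5}{7} * (k-3) / [(k+1) (k+1)] - rational; roots negated = parameters, x = \frac{5}{7}, C = -\frac{9}{2}.


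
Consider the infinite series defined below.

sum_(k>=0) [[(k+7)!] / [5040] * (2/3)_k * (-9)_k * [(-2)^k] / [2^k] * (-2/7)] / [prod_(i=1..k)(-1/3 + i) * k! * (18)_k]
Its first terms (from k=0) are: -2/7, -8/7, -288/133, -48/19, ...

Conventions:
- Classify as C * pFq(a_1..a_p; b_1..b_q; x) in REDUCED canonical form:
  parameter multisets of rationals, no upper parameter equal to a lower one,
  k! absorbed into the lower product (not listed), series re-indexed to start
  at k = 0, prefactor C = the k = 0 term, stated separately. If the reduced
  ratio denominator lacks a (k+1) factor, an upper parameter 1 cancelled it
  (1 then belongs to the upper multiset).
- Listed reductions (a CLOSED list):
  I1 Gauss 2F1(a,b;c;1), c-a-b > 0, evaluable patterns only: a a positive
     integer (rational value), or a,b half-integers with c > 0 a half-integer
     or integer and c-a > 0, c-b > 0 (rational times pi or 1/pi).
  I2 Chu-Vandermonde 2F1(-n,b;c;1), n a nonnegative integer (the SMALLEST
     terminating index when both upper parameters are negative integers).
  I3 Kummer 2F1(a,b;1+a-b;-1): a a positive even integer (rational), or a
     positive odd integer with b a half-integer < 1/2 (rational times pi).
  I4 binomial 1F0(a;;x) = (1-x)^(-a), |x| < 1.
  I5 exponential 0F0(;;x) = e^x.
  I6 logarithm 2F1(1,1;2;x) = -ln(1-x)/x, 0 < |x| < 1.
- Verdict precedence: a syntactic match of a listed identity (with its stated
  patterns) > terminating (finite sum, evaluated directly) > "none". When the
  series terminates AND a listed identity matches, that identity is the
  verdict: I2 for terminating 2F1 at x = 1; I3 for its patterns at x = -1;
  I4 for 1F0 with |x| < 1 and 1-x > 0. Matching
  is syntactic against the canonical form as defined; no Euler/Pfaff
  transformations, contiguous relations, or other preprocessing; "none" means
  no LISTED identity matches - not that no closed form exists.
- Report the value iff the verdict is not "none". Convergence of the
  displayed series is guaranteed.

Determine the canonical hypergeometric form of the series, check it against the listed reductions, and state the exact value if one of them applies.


The tell: from the first term -2/7: the factorial ratio (prefactor -2/7) (k+a-1)!/(a-1)! is a rising factorial (a)_k.
Step ratio: r(k) = (-1) * (k-9) (k+8) / [(k+18) (k+1)] - poly over poly, x = (-1) from leading terms; C = -2/7 at k = 0.

Reduced: x = -1, 2F1, upper = {-9, 8}, lower = {18}, C = -2/7. Verdict: the Kummer evaluation I3 fires (x = -1; c = 18 equals 1+a-b for upper {-9, 8}: listed pattern). Its exact value is -68/7.
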